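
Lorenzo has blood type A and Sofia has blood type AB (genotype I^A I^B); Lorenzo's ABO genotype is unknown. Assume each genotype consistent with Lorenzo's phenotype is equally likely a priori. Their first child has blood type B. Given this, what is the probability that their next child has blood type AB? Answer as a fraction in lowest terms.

Possible genotypes: Lorenzo ∈ {I^A I^A, I^A i}; Sofia ∈ {I^A I^B}.
Weight each parental genotype pair by prior × P(type-B child):
  I^A i × I^A I^B: posterior weight 1; P(next child type AB) = 1/4.
Weighted sum = 1/4.

1/4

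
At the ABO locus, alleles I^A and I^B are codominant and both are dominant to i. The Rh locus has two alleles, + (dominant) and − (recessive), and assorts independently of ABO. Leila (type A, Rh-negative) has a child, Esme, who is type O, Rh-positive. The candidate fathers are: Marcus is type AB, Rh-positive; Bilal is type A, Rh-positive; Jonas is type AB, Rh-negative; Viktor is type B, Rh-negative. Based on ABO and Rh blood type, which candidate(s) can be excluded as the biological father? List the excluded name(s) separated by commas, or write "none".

Marcus, Jonas, Viktor

A candidate is excluded only if no genotype consistent with his phenotype could produce a type O, Rh-positive child with a type A, Rh-negative mother.
Marcus (type AB, Rh+): no genotype consistent with that phenotype can produce a type-O Rh+ child with a type-A mother.
Jonas (type AB, Rh-): no genotype consistent with that phenotype can produce a type-O Rh+ child with a type-A mother.
Viktor (type B, Rh-): no genotype consistent with that phenotype can produce a type-O Rh+ child with a type-A mother.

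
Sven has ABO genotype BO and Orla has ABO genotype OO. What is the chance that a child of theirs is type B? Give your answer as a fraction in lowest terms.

1/2

ABO cross BO × OO → offspring phenotypes: 1/2 O, 1/2 B.
So P(type B) = 1/2.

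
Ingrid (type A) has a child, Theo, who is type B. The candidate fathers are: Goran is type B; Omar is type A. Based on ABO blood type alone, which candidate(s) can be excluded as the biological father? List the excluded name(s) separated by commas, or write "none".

Omar

A candidate is excluded only if no genotype consistent with his phenotype could produce a type B child with a type A mother.
Omar (type A): no genotype consistent with that phenotype can produce a type-B child with a type-A mother.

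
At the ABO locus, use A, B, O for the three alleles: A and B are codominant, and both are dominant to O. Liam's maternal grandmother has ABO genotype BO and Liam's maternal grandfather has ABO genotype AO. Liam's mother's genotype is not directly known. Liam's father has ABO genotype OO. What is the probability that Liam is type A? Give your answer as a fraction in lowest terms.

1/4

Liam's mother's ABO genotype from BO × AO: 1/4 AB, 1/4 AO, 1/4 BO, 1/4 OO.
Crossing each possibility with the father OO and summing P(type A): 1/4·1/2 + 1/4·1/2 + 1/4·0 + 1/4·0 = 1/4.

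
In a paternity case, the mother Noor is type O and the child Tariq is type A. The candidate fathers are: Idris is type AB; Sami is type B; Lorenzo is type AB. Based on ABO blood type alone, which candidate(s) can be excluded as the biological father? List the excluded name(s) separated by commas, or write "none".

Sami

A candidate is excluded only if no genotype consistent with his phenotype could produce a type A child with a type O mother.
Sami (type B): no genotype consistent with that phenotype can produce a type-A child with a type-O mother.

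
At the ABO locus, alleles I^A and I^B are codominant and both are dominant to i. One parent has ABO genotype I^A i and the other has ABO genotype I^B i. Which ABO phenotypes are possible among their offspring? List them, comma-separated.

Gametes from I^A i × I^B i give offspring ABO genotypes I^A I^B, I^A i, I^B i, i i, i.e. phenotypes O, A, B, AB.

O, A, B, AB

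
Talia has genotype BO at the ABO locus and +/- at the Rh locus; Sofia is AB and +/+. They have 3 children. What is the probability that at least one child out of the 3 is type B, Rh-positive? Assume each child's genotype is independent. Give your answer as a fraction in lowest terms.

ABO cross BO × AB → 1/4 A, 1/2 B, 1/4 AB.
Rh cross +/- × +/+ → 1 Rh+; so P(type B, Rh-positive) = 1/2 × 1 = 1/2 per child.
P(none) = (1/2)^3 = 1/8; P(at least one) = 1 − 1/8 = 7/8.

7/8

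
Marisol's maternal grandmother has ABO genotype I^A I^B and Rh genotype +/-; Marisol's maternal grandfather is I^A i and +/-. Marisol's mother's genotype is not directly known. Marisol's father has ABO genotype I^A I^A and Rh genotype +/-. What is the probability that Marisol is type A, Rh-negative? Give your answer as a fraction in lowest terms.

3/16

Marisol's mother's ABO genotype from I^A I^B × I^A i: 1/4 I^A I^A, 1/4 I^A I^B, 1/4 I^A i, 1/4 I^B i.
Crossing each possibility with the father I^A I^A and summing P(type A): 1/4·1 + 1/4·1/2 + 1/4·1 + 1/4·1/2 = 3/4.
Similarly for Rh via the mother's Rh distribution: P(Rh-) = 1/4.
Independent loci: 3/4 × 1/4 = 3/16.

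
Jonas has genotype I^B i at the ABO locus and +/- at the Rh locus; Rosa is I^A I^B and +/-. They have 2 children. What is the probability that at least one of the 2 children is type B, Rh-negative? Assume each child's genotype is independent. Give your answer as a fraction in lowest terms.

ABO cross I^B i × I^A I^B → 1/4 A, 1/2 B, 1/4 AB.
Rh cross +/- × +/- → 3/4 Rh+, 1/4 Rh-; so P(type B, Rh-negative) = 1/2 × 1/4 = 1/8 per child.
P(none) = (7/8)^2 = 49/64; P(at least one) = 1 − 49/64 = 15/64.

15/64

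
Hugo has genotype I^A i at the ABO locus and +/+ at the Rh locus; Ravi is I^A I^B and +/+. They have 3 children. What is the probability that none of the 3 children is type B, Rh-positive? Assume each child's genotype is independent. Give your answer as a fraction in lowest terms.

27/64

ABO cross I^A i × I^A I^B → 1/2 A, 1/4 B, 1/4 AB.
Rh cross +/+ × +/+ → 1 Rh+; so P(type B, Rh-positive) = 1/4 × 1 = 1/4 per child.
P(not type B, Rh-positive) = 3/4 for one child; (3/4)^3 = 27/64.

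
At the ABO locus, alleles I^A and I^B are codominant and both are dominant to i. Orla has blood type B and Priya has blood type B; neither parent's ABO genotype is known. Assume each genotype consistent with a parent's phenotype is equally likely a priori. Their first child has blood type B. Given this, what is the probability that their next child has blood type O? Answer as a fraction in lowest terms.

Possible genotypes: Orla ∈ {I^B I^B, I^B i}; Priya ∈ {I^B I^B, I^B i}.
Weight each parental genotype pair by prior × P(type-B child):
  I^B I^B × I^B I^B: posterior weight 4/15; P(next child type O) = 0.
  I^B I^B × I^B i: posterior weight 4/15; P(next child type O) = 0.
  I^B i × I^B I^B: posterior weight 4/15; P(next child type O) = 0.
  I^B i × I^B i: posterior weight 1/5; P(next child type O) = 1/4.
Weighted sum = 1/20.

1/20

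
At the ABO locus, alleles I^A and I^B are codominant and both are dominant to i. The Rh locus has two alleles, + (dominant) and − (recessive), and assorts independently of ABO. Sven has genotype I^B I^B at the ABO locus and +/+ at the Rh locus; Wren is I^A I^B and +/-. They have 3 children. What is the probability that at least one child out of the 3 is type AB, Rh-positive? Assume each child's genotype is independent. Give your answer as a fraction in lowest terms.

7/8

ABO cross I^B I^B × I^A I^B → 1/2 B, 1/2 AB.
Rh cross +/+ × +/- → 1 Rh+; so P(type AB, Rh-positive) = 1/2 × 1 = 1/2 per child.
P(none) = (1/2)^3 = 1/8; P(at least one) = 1 − 1/8 = 7/8.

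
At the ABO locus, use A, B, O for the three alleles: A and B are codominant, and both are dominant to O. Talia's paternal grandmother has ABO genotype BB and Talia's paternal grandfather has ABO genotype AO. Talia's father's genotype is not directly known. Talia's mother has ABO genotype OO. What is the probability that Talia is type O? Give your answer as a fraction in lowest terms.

1/4

Talia's father's ABO genotype from BB × AO: 1/2 AB, 1/2 BO.
Crossing each possibility with the mother OO and summing P(type O): 1/2·0 + 1/2·1/2 = 1/4.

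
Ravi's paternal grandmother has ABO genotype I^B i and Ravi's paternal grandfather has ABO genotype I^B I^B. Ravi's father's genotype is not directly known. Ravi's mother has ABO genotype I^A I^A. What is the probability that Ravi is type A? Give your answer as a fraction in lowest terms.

Ravi's father's ABO genotype from I^B i × I^B I^B: 1/2 I^B I^B, 1/2 I^B i.
Crossing each possibility with the mother I^A I^A and summing P(type A): 1/2·0 + 1/2·1/2 = 1/4.

1/4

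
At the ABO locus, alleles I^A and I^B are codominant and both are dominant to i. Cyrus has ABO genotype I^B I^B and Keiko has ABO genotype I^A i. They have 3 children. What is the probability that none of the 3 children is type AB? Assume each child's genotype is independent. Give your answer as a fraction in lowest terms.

1/8

ABO cross I^B I^B × I^A i → 1/2 B, 1/2 AB.
So P(type AB) = 1/2 per child.
P(not type AB) = 1/2 for one child; (1/2)^3 = 1/8.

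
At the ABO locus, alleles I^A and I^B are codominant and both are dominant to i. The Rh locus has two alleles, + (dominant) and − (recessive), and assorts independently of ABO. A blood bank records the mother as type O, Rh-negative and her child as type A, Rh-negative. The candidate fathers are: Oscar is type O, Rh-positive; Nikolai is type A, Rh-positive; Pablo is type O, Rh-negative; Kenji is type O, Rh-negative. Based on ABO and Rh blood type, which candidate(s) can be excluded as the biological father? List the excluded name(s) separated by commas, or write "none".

A candidate is excluded only if no genotype consistent with his phenotype could produce a type A, Rh-negative child with a type O, Rh-negative mother.
Oscar (type O, Rh+): no genotype consistent with that phenotype can produce a type-A Rh- child with a type-O mother.
Pablo (type O, Rh-): no genotype consistent with that phenotype can produce a type-A Rh- child with a type-O mother.
Kenji (type O, Rh-): no genotype consistent with that phenotype can produce a type-A Rh- child with a type-O mother.

Oscar, Pablo, Kenji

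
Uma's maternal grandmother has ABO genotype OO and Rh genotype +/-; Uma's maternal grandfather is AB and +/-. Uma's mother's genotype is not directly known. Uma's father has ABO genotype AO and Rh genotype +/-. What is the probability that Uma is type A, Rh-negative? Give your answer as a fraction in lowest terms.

1/8

Uma's mother's ABO genotype from OO × AB: 1/2 AO, 1/2 BO.
Crossing each possibility with the father AO and summing P(type A): 1/2·3/4 + 1/2·1/4 = 1/2.
Similarly for Rh via the mother's Rh distribution: P(Rh-) = 1/4.
Independent loci: 1/2 × 1/4 = 1/8.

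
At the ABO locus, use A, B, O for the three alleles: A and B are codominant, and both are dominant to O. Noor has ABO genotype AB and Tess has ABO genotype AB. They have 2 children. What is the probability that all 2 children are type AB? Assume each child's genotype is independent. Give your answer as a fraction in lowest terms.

1/4

ABO cross AB × AB → 1/4 A, 1/4 B, 1/2 AB.
So P(type AB) = 1/2 per child.
All 2 independent: (1/2)^2 = 1/4.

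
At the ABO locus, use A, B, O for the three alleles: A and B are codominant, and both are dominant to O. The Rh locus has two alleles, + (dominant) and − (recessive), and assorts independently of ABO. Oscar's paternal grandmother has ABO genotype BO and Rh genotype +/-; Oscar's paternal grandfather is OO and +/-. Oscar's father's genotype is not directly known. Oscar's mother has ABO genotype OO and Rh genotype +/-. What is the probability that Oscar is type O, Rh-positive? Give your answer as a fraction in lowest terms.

Oscar's father's ABO genotype from BO × OO: 1/2 BO, 1/2 OO.
Crossing each possibility with the mother OO and summing P(type O): 1/2·1/2 + 1/2·1 = 3/4.
Similarly for Rh via the father's Rh distribution: P(Rh+) = 3/4.
Independent loci: 3/4 × 3/4 = 9/16.

9/16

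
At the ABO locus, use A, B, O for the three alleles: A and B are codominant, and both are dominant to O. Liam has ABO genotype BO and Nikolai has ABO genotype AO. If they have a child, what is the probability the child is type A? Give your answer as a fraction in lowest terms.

1/4

ABO cross BO × AO → offspring phenotypes: 1/4 O, 1/4 A, 1/4 B, 1/4 AB.
So P(type A) = 1/4.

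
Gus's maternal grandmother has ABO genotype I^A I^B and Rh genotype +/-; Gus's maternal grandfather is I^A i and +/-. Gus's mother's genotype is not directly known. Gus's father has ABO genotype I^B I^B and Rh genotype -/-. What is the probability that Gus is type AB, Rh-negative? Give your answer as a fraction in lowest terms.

Gus's mother's ABO genotype from I^A I^B × I^A i: 1/4 I^A I^A, 1/4 I^A I^B, 1/4 I^A i, 1/4 I^B i.
Crossing each possibility with the father I^B I^B and summing P(type AB): 1/4·1 + 1/4·1/2 + 1/4·1/2 + 1/4·0 = 1/2.
Similarly for Rh via the mother's Rh distribution: P(Rh-) = 1/2.
Independent loci: 1/2 × 1/2 = 1/4.

1/4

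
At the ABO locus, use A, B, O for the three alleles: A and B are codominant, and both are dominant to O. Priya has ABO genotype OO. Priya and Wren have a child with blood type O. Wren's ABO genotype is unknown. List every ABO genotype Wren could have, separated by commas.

For each candidate genotype of Wren, check whether crossing it with OO can produce every observed child phenotype.
  AA → possible child types {A} ✗
  AB → possible child types {A, B} ✗
  AO → possible child types {O, A} ✓
  BB → possible child types {B} ✗
  BO → possible child types {O, B} ✓
  OO → possible child types {O} ✓

AO, BO, OO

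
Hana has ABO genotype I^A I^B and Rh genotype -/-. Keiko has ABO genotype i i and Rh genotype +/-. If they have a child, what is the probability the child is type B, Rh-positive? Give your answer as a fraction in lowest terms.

ABO cross I^A I^B × i i → offspring phenotypes: 1/2 A, 1/2 B.
Rh cross -/- × +/- → 1/2 Rh+, 1/2 Rh-.
Independent loci: P(type B, Rh-positive) = 1/2 × 1/2 = 1/4.

1/4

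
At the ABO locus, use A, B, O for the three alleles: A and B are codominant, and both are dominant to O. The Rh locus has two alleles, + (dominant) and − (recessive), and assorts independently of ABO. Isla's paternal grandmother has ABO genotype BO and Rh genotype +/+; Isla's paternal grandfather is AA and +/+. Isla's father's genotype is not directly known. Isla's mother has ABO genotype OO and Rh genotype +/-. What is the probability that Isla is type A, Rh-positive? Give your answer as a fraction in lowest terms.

1/2

Isla's father's ABO genotype from BO × AA: 1/2 AB, 1/2 AO.
Crossing each possibility with the mother OO and summing P(type A): 1/2·1/2 + 1/2·1/2 = 1/2.
Similarly for Rh via the father's Rh distribution: P(Rh+) = 1.
Independent loci: 1/2 × 1 = 1/2.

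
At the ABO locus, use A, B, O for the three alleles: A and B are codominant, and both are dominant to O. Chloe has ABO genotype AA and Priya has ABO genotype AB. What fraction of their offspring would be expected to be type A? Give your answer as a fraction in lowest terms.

ABO cross AA × AB → offspring phenotypes: 1/2 A, 1/2 AB.
So P(type A) = 1/2.

1/2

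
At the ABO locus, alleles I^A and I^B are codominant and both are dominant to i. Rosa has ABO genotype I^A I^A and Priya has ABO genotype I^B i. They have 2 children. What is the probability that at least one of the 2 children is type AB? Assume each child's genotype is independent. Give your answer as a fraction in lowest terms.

ABO cross I^A I^A × I^B i → 1/2 A, 1/2 AB.
So P(type AB) = 1/2 per child.
P(none) = (1/2)^2 = 1/4; P(at least one) = 1 − 1/4 = 3/4.

3/4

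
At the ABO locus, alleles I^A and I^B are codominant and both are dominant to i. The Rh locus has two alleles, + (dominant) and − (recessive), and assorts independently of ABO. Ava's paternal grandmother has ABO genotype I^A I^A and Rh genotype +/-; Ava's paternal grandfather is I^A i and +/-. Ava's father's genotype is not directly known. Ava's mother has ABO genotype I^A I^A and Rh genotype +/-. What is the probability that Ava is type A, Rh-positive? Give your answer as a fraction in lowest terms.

Ava's father's ABO genotype from I^A I^A × I^A i: 1/2 I^A I^A, 1/2 I^A i.
Crossing each possibility with the mother I^A I^A and summing P(type A): 1/2·1 + 1/2·1 = 1.
Similarly for Rh via the father's Rh distribution: P(Rh+) = 3/4.
Independent loci: 1 × 3/4 = 3/4.

3/4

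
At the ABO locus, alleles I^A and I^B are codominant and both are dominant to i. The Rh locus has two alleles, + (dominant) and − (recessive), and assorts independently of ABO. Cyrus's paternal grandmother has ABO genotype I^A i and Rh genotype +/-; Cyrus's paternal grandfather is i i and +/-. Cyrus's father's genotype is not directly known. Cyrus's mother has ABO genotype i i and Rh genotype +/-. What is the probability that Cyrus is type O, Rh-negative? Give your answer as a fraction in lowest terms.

3/16

Cyrus's father's ABO genotype from I^A i × i i: 1/2 I^A i, 1/2 i i.
Crossing each possibility with the mother i i and summing P(type O): 1/2·1/2 + 1/2·1 = 3/4.
Similarly for Rh via the father's Rh distribution: P(Rh-) = 1/4.
Independent loci: 3/4 × 1/4 = 3/16.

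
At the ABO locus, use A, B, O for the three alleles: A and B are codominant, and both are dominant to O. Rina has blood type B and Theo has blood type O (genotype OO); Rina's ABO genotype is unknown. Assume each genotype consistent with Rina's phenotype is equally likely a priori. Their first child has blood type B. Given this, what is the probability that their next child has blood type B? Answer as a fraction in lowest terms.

Possible genotypes: Rina ∈ {BB, BO}; Theo ∈ {OO}.
Weight each parental genotype pair by prior × P(type-B child):
  BB × OO: posterior weight 2/3; P(next child type B) = 1.
  BO × OO: posterior weight 1/3; P(next child type B) = 1/2.
Weighted sum = 5/6.

5/6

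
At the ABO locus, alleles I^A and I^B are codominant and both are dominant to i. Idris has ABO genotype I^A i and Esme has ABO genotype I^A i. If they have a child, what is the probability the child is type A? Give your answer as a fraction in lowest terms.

3/4

ABO cross I^A i × I^A i → offspring phenotypes: 1/4 O, 3/4 A.
So P(type A) = 3/4.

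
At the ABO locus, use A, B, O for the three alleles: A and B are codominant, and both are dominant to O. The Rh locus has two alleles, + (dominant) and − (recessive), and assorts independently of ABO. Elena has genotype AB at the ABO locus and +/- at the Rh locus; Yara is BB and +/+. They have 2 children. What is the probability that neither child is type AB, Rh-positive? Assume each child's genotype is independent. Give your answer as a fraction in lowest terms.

1/4

ABO cross AB × BB → 1/2 B, 1/2 AB.
Rh cross +/- × +/+ → 1 Rh+; so P(type AB, Rh-positive) = 1/2 × 1 = 1/2 per child.
P(not type AB, Rh-positive) = 1/2 for one child; (1/2)^2 = 1/4.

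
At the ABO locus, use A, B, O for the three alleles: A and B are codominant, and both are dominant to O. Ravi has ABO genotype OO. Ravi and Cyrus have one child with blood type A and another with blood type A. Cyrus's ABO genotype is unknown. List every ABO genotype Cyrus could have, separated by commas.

For each candidate genotype of Cyrus, check whether crossing it with OO can produce every observed child phenotype.
  AA → possible child types {A} ✓
  AB → possible child types {A, B} ✓
  AO → possible child types {O, A} ✓
  BB → possible child types {B} ✗
  BO → possible child types {O, B} ✗
  OO → possible child types {O} ✗

AA, AB, AO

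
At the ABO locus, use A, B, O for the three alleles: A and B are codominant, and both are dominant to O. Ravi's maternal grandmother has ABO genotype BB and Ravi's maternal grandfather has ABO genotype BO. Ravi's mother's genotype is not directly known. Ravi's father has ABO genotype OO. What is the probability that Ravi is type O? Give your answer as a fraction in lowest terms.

Ravi's mother's ABO genotype from BB × BO: 1/2 BB, 1/2 BO.
Crossing each possibility with the father OO and summing P(type O): 1/2·0 + 1/2·1/2 = 1/4.

1/4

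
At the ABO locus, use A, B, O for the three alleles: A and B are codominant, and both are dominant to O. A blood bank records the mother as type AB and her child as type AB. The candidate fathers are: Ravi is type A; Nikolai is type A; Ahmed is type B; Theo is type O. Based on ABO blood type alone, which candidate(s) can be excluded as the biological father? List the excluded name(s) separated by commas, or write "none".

A candidate is excluded only if no genotype consistent with his phenotype could produce a type AB child with a type AB mother.
Theo (type O): no genotype consistent with that phenotype can produce a type-AB child with a type-AB mother.

Theo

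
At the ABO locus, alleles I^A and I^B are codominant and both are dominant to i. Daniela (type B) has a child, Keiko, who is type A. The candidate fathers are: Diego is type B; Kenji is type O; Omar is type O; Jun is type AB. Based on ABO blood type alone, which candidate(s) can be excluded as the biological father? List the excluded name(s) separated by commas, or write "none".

Diego, Kenji, Omar

A candidate is excluded only if no genotype consistent with his phenotype could produce a type A child with a type B mother.
Diego (type B): no genotype consistent with that phenotype can produce a type-A child with a type-B mother.
Kenji (type O): no genotype consistent with that phenotype can produce a type-A child with a type-B mother.
Omar (type O): no genotype consistent with that phenotype can produce a type-A child with a type-B mother.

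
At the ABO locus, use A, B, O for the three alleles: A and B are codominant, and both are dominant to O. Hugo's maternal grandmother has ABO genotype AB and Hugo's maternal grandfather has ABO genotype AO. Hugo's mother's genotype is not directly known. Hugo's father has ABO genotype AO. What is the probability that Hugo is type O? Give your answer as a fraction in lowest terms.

Hugo's mother's ABO genotype from AB × AO: 1/4 AA, 1/4 AB, 1/4 AO, 1/4 BO.
Crossing each possibility with the father AO and summing P(type O): 1/4·0 + 1/4·0 + 1/4·1/4 + 1/4·1/4 = 1/8.

1/8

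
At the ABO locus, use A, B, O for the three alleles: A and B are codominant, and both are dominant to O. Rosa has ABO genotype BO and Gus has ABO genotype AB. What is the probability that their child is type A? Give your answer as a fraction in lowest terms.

1/4

ABO cross BO × AB → offspring phenotypes: 1/4 A, 1/2 B, 1/4 AB.
So P(type A) = 1/4.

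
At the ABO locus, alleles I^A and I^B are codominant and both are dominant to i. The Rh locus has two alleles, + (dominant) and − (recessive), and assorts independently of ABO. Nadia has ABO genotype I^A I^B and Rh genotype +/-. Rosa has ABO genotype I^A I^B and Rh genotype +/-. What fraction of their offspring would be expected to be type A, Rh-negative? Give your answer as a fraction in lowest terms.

1/16

ABO cross I^A I^B × I^A I^B → offspring phenotypes: 1/4 A, 1/4 B, 1/2 AB.
Rh cross +/- × +/- → 3/4 Rh+, 1/4 Rh-.
Independent loci: P(type A, Rh-negative) = 1/4 × 1/4 = 1/16.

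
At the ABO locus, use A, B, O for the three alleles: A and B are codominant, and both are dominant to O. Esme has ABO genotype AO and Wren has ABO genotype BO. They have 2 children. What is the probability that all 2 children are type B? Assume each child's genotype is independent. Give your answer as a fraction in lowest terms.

ABO cross AO × BO → 1/4 O, 1/4 A, 1/4 B, 1/4 AB.
So P(type B) = 1/4 per child.
All 2 independent: (1/4)^2 = 1/16.

1/16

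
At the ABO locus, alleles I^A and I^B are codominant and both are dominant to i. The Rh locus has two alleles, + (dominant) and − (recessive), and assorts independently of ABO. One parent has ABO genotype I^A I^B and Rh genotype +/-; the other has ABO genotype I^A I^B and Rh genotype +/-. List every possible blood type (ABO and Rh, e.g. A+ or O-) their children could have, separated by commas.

Gametes from I^A I^B × I^A I^B give offspring ABO genotypes I^A I^A, I^A I^B, I^B I^B, i.e. phenotypes A, B, AB.
Rh cross +/- × +/- → phenotypes Rh+, Rh-.
Combining independently: A+, A-, B+, B-, AB+, AB-.

A+, A-, B+, B-, AB+, AB-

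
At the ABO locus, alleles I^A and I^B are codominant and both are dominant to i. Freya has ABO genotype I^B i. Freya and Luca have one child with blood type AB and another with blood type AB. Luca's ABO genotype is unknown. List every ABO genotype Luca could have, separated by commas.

For each candidate genotype of Luca, check whether crossing it with I^B i can produce every observed child phenotype.
  I^A I^A → possible child types {A, AB} ✓
  I^A I^B → possible child types {A, B, AB} ✓
  I^A i → possible child types {O, A, B, AB} ✓
  I^B I^B → possible child types {B} ✗
  I^B i → possible child types {O, B} ✗
  i i → possible child types {O, B} ✗

I^A I^A, I^A I^B, I^A i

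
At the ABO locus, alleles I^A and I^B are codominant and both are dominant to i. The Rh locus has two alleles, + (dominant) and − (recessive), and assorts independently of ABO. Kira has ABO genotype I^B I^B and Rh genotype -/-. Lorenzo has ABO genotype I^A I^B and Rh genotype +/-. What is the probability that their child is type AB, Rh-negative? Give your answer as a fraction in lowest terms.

ABO cross I^B I^B × I^A I^B → offspring phenotypes: 1/2 B, 1/2 AB.
Rh cross -/- × +/- → 1/2 Rh+, 1/2 Rh-.
Independent loci: P(type AB, Rh-negative) = 1/2 × 1/2 = 1/4.

1/4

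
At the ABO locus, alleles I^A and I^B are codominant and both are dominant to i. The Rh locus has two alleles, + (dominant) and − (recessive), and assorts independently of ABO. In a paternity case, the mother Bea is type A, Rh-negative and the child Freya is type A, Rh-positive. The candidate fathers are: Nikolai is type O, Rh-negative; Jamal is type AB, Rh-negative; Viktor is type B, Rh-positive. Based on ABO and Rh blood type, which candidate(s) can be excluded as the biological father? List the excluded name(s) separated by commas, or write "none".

Nikolai, Jamal

A candidate is excluded only if no genotype consistent with his phenotype could produce a type A, Rh-positive child with a type A, Rh-negative mother.
Nikolai (type O, Rh-): no genotype consistent with that phenotype can produce a type-A Rh+ child with a type-A mother.
Jamal (type AB, Rh-): no genotype consistent with that phenotype can produce a type-A Rh+ child with a type-A mother.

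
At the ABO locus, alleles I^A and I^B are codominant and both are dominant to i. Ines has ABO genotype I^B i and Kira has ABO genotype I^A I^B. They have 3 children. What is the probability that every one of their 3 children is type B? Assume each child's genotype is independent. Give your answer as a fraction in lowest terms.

1/8

ABO cross I^B i × I^A I^B → 1/4 A, 1/2 B, 1/4 AB.
So P(type B) = 1/2 per child.
All 3 independent: (1/2)^3 = 1/8.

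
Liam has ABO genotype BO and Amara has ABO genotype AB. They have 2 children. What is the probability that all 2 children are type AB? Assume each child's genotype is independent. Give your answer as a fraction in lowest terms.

1/16

ABO cross BO × AB → 1/4 A, 1/2 B, 1/4 AB.
So P(type AB) = 1/4 per child.
All 2 independent: (1/4)^2 = 1/16.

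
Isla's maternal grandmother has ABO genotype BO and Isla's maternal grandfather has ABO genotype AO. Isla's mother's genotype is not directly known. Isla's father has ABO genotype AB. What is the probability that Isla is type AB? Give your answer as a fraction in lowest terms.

Isla's mother's ABO genotype from BO × AO: 1/4 AB, 1/4 AO, 1/4 BO, 1/4 OO.
Crossing each possibility with the father AB and summing P(type AB): 1/4·1/2 + 1/4·1/4 + 1/4·1/4 + 1/4·0 = 1/4.

1/4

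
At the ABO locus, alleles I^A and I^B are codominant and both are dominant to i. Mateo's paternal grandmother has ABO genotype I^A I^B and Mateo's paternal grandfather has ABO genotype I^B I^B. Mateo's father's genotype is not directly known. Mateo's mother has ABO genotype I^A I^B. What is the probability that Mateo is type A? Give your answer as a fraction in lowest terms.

1/8

Mateo's father's ABO genotype from I^A I^B × I^B I^B: 1/2 I^A I^B, 1/2 I^B I^B.
Crossing each possibility with the mother I^A I^B and summing P(type A): 1/2·1/4 + 1/2·0 = 1/8.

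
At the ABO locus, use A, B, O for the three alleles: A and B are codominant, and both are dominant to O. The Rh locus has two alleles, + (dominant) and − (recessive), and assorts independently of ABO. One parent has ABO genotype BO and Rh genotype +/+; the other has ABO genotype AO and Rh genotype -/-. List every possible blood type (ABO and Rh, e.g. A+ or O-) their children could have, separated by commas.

O+, A+, B+, AB+

Gametes from BO × AO give offspring ABO genotypes AB, AO, BO, OO, i.e. phenotypes O, A, B, AB.
Rh cross +/+ × -/- → phenotypes Rh+.
Combining independently: O+, A+, B+, AB+.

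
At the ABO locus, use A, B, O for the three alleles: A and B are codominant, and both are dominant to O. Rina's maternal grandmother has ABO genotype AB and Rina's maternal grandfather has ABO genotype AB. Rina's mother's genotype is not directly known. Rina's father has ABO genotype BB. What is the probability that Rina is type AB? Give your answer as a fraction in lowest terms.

Rina's mother's ABO genotype from AB × AB: 1/4 AA, 1/2 AB, 1/4 BB.
Crossing each possibility with the father BB and summing P(type AB): 1/4·1 + 1/2·1/2 + 1/4·0 = 1/2.

1/2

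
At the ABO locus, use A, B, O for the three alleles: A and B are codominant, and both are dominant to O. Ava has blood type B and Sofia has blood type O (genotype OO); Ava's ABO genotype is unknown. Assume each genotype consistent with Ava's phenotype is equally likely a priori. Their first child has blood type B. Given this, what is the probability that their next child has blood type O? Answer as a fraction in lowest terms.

1/6

Possible genotypes: Ava ∈ {BB, BO}; Sofia ∈ {OO}.
Weight each parental genotype pair by prior × P(type-B child):
  BB × OO: posterior weight 2/3; P(next child type O) = 0.
  BO × OO: posterior weight 1/3; P(next child type O) = 1/2.
Weighted sum = 1/6.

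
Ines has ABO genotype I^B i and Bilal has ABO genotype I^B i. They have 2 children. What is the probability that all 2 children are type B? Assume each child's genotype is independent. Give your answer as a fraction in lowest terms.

9/16

ABO cross I^B i × I^B i → 1/4 O, 3/4 B.
So P(type B) = 3/4 per child.
All 2 independent: (3/4)^2 = 9/16.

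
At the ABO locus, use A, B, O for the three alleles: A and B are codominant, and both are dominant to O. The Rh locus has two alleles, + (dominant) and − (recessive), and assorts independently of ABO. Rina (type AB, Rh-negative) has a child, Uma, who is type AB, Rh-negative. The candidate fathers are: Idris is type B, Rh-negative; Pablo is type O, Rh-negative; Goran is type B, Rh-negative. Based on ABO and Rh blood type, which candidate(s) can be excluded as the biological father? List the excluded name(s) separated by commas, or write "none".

A candidate is excluded only if no genotype consistent with his phenotype could produce a type AB, Rh-negative child with a type AB, Rh-negative mother.
Pablo (type O, Rh-): no genotype consistent with that phenotype can produce a type-AB Rh- child with a type-AB mother.

Pablo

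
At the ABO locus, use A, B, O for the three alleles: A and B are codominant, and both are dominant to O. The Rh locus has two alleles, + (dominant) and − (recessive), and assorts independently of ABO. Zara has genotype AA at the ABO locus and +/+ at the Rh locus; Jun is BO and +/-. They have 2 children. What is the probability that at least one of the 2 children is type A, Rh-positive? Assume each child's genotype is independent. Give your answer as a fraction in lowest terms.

3/4

ABO cross AA × BO → 1/2 A, 1/2 AB.
Rh cross +/+ × +/- → 1 Rh+; so P(type A, Rh-positive) = 1/2 × 1 = 1/2 per child.
P(none) = (1/2)^2 = 1/4; P(at least one) = 1 − 1/4 = 3/4.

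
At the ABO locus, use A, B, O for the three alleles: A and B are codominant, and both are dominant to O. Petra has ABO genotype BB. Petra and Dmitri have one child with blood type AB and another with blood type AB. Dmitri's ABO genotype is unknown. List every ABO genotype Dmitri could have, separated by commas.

AA, AB, AO

For each candidate genotype of Dmitri, check whether crossing it with BB can produce every observed child phenotype.
  AA → possible child types {AB} ✓
  AB → possible child types {B, AB} ✓
  AO → possible child types {B, AB} ✓
  BB → possible child types {B} ✗
  BO → possible child types {B} ✗
  OO → possible child types {B} ✗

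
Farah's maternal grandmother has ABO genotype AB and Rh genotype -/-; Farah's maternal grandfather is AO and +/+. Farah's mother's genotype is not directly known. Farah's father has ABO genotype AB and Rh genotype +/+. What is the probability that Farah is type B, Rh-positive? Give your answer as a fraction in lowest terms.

Farah's mother's ABO genotype from AB × AO: 1/4 AA, 1/4 AB, 1/4 AO, 1/4 BO.
Crossing each possibility with the father AB and summing P(type B): 1/4·0 + 1/4·1/4 + 1/4·1/4 + 1/4·1/2 = 1/4.
Similarly for Rh via the mother's Rh distribution: P(Rh+) = 1.
Independent loci: 1/4 × 1 = 1/4.

1/4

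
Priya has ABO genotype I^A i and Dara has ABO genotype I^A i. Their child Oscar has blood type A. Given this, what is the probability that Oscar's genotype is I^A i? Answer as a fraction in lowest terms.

2/3

Cross I^A i × I^A i → 1/4 I^A I^A, 1/2 I^A i, 1/4 i i.
Type-A genotypes among offspring: I^A I^A (1/4), I^A i (1/2); total 3/4.
P(I^A i | type A) = (1/2) / (3/4) = 2/3.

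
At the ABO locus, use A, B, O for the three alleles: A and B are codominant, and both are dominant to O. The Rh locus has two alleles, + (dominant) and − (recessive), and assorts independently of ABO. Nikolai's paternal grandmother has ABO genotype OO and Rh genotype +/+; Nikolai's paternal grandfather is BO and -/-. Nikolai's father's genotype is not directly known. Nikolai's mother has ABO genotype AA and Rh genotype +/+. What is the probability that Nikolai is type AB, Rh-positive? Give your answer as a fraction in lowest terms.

1/4

Nikolai's father's ABO genotype from OO × BO: 1/2 BO, 1/2 OO.
Crossing each possibility with the mother AA and summing P(type AB): 1/2·1/2 + 1/2·0 = 1/4.
Similarly for Rh via the father's Rh distribution: P(Rh+) = 1.
Independent loci: 1/4 × 1 = 1/4.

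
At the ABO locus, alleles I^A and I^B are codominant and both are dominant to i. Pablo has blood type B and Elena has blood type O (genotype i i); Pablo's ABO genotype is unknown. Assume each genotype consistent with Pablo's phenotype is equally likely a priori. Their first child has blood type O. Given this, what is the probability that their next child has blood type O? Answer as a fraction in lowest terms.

1/2

Possible genotypes: Pablo ∈ {I^B I^B, I^B i}; Elena ∈ {i i}.
Weight each parental genotype pair by prior × P(type-O child):
  I^B i × i i: posterior weight 1; P(next child type O) = 1/2.
Weighted sum = 1/2.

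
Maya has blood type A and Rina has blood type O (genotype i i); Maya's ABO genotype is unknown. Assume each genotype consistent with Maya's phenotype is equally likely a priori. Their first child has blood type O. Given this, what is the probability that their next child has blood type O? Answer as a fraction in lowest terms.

Possible genotypes: Maya ∈ {I^A I^A, I^A i}; Rina ∈ {i i}.
Weight each parental genotype pair by prior × P(type-O child):
  I^A i × i i: posterior weight 1; P(next child type O) = 1/2.
Weighted sum = 1/2.

1/2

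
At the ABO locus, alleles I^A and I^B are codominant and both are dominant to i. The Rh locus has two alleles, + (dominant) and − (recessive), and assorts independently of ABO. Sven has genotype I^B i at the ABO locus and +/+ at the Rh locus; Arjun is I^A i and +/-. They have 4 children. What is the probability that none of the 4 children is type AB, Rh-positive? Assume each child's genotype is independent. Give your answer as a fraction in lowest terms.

ABO cross I^B i × I^A i → 1/4 O, 1/4 A, 1/4 B, 1/4 AB.
Rh cross +/+ × +/- → 1 Rh+; so P(type AB, Rh-positive) = 1/4 × 1 = 1/4 per child.
P(not type AB, Rh-positive) = 3/4 for one child; (3/4)^4 = 81/256.

81/256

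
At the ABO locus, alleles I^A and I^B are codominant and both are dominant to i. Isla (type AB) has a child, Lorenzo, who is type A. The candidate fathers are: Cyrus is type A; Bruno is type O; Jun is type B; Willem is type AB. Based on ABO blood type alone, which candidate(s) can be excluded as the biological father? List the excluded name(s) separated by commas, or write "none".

none

A candidate is excluded only if no genotype consistent with his phenotype could produce a type A child with a type AB mother.
Every candidate has at least one consistent genotype combination, so none can be excluded.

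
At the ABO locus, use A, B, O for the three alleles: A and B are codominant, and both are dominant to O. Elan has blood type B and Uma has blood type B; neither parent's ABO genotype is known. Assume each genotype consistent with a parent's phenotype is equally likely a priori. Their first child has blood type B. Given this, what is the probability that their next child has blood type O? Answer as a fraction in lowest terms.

1/20

Possible genotypes: Elan ∈ {BB, BO}; Uma ∈ {BB, BO}.
Weight each parental genotype pair by prior × P(type-B child):
  BB × BB: posterior weight 4/15; P(next child type O) = 0.
  BB × BO: posterior weight 4/15; P(next child type O) = 0.
  BO × BB: posterior weight 4/15; P(next child type O) = 0.
  BO × BO: posterior weight 1/5; P(next child type O) = 1/4.
Weighted sum = 1/20.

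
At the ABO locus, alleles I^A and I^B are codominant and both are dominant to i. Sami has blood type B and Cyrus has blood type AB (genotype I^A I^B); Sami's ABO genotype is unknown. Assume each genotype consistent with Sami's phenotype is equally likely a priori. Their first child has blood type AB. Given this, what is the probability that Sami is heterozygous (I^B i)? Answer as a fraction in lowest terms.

1/3

Possible genotypes: Sami ∈ {I^B I^B, I^B i}; Cyrus ∈ {I^A I^B}.
Weight each parental genotype pair by prior × P(type-AB child):
  I^B I^B × I^A I^B: posterior weight 2/3.
  I^B i × I^A I^B: posterior weight 1/3.
Sum the posterior weight over pairs where Sami is I^B i: 1/3.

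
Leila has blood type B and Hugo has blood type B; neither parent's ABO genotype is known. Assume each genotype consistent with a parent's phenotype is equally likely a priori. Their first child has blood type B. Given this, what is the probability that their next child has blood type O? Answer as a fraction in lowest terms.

Possible genotypes: Leila ∈ {I^B I^B, I^B i}; Hugo ∈ {I^B I^B, I^B i}.
Weight each parental genotype pair by prior × P(type-B child):
  I^B I^B × I^B I^B: posterior weight 4/15; P(next child type O) = 0.
  I^B I^B × I^B i: posterior weight 4/15; P(next child type O) = 0.
  I^B i × I^B I^B: posterior weight 4/15; P(next child type O) = 0.
  I^B i × I^B i: posterior weight 1/5; P(next child type O) = 1/4.
Weighted sum = 1/20.

1/20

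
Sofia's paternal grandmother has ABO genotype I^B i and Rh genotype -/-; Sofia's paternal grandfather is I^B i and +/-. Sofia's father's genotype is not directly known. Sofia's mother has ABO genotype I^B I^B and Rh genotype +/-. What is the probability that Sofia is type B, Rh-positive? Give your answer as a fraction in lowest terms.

5/8

Sofia's father's ABO genotype from I^B i × I^B i: 1/4 I^B I^B, 1/2 I^B i, 1/4 i i.
Crossing each possibility with the mother I^B I^B and summing P(type B): 1/4·1 + 1/2·1 + 1/4·1 = 1.
Similarly for Rh via the father's Rh distribution: P(Rh+) = 5/8.
Independent loci: 1 × 5/8 = 5/8.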